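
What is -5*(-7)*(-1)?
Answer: -35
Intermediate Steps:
-5*(-7)*(-1) = -(-35)*(-1) = -1*35 = -35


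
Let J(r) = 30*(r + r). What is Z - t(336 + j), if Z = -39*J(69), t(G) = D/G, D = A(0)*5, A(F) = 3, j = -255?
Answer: -4359425/27 ≈ -1.6146e+5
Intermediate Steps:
J(r) = 60*r (J(r) = 30*(2*r) = 60*r)
D = 15 (D = 3*5 = 15)
t(G) = 15/G
Z = -161460 (Z = -2340*69 = -39*4140 = -161460)
Z - t(336 + j) = -161460 - 15/(336 - 255) = -161460 - 15/81 = -161460 - 1*5/27 = -161460 - 5/27 = -4359425/27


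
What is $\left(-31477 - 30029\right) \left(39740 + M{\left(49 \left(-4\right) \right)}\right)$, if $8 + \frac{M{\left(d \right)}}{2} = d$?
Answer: $-2419153992$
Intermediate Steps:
$M{\left(d \right)} = -16 + 2 d$
$\left(-31477 - 30029\right) \left(39740 + M{\left(49 \left(-4\right) \right)}\right) = \left(-31477 - 30029\right) \left(39740 + \left(-16 + 2 \cdot 49 \left(-4\right)\right)\right) = - 61506 \left(39740 + \left(-16 + 2 \left(-196\right)\right)\right) = - 61506 \left(39740 - 408\right) = \left(-61506\right) 39332 = -2419153992$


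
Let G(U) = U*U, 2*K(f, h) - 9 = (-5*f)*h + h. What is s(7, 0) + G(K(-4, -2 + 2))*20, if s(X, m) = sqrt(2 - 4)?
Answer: 405 + I*sqrt(2) ≈ 405.0 + 1.4142*I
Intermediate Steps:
K(f, h) = 9/2 + h/2 - 5*f*h/2 (K(f, h) = 9/2 + ((-5*f)*h + h)/2 = 9/2 + (-5*f*h + h)/2 = 9/2 + (h - 5*f*h)/2 = 9/2 + (h/2 - 5*f*h/2) = 9/2 + h/2 - 5*f*h/2)
G(U) = U**2
s(X, m) = I*sqrt(2) (s(X, m) = sqrt(-2) = I*sqrt(2))
s(7, 0) + G(K(-4, -2 + 2))*20 = I*sqrt(2) + (9/2 + (-2 + 2)/2 - 5/2*(-4)*(-2 + 2))**2*20 = I*sqrt(2) + (9/2 + (1/2)*0 - 5/2*(-4)*0)**2*20 = I*sqrt(2) + (9/2 + 0 + 0)**2*20 = I*sqrt(2) + (9/2)**2*20 = I*sqrt(2) + (81/4)*20 = I*sqrt(2) + 405 = 405 + I*sqrt(2)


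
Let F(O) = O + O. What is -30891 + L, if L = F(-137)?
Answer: -31165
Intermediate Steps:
F(O) = 2*O
L = -274 (L = 2*(-137) = -274)
-30891 + L = -30891 - 274 = -31165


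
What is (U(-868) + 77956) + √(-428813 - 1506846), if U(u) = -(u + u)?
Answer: 79692 + I*√1935659 ≈ 79692.0 + 1391.3*I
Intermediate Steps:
U(u) = -2*u
(U(-868) + 77956) + √(-428813 - 1506846) = (-2*(-868) + 77956) + √(-428813 - 1506846) = (1736 + 77956) + √(-1935659) = 79692 + I*√1935659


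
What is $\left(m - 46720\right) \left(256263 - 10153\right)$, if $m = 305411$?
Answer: $63666442010$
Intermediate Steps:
$\left(m - 46720\right) \left(256263 - 10153\right) = \left(305411 - 46720\right) \left(256263 - 10153\right) = 258691 \cdot 246110 = 63666442010$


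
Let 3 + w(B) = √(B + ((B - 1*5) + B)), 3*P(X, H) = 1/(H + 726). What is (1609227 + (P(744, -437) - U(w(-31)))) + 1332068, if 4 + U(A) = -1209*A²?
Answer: 2456816167/867 - 50778*I*√2 ≈ 2.8337e+6 - 71811.0*I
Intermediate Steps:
P(X, H) = 1/(3*(726 + H)) (P(X, H) = 1/(3*(H + 726)) = 1/(3*(726 + H)))
w(B) = -3 + √(-5 + 3*B) (w(B) = -3 + √(B + ((B - 1*5) + B)) = -3 + √(B + ((B - 5) + B)) = -3 + √(B + ((-5 + B) + B)) = -3 + √(B + (-5 + 2*B)) = -3 + √(-5 + 3*B))
U(A) = -4 - 1209*A²
(1609227 + (P(744, -437) - U(w(-31)))) + 1332068 = (1609227 + (1/(3*(726 - 437)) - (-4 - 1209*(-3 + √(-5 + 3*(-31)))²))) + 1332068 = (1609227 + ((⅓)/289 - (-4 - 1209*(-3 + √(-5 - 93))²))) + 1332068 = (1609227 + ((⅓)*(1/289) - (-4 - 1209*(-3 + √(-98))²))) + 1332068 = (1609227 + (1/867 - (-4 - 1209*(-3 + 7*I*√2)²))) + 1332068 = (1609227 + (1/867 + (4 + 1209*(-3 + 7*I*√2)²))) + 1332068 = (1609227 + (3469/867 + 1209*(-3 + 7*I*√2)²)) + 1332068 = (1395203278/867 + 1209*(-3 + 7*I*√2)²) + 1332068 = 2550106234/867 + 1209*(-3 + 7*I*√2)²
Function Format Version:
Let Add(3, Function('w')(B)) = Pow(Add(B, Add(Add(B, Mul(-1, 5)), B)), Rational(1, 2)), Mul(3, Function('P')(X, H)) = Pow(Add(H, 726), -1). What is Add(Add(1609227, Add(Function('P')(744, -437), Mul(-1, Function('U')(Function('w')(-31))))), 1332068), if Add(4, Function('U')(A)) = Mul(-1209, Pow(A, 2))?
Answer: Add(Rational(2456816167, 867), Mul(-50778, I, Pow(2, Rational(1, 2)))) ≈ Add(2.8337e+6, Mul(-71811., I))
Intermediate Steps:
Function('P')(X, H) = Mul(Rational(1, 3), Pow(Add(726, H), -1)) (Function('P')(X, H) = Mul(Rational(1, 3), Pow(Add(H, 726), -1)) = Mul(Rational(1, 3), Pow(Add(726, H), -1)))
Function('w')(B) = Add(-3, Pow(Add(-5, Mul(3, B)), Rational(1, 2))) (Function('w')(B) = Add(-3, Pow(Add(B, Add(Add(B, Mul(-1, 5)), B)), Rational(1, 2))) = Add(-3, Pow(Add(B, Add(Add(B, -5), B)), Rational(1, 2))) = Add(-3, Pow(Add(B, Add(Add(-5, B), B)), Rational(1, 2))) = Add(-3, Pow(Add(B, Add(-5, Mul(2, B))), Rational(1, 2))) = Add(-3, Pow(Add(-5, Mul(3, B)), Rational(1, 2))))
Function('U')(A) = Add(-4, Mul(-1209, Pow(A, 2)))
Add(Add(1609227, Add(Function('P')(744, -437), Mul(-1, Function('U')(Function('w')(-31))))), 1332068) = Add(Add(1609227, Add(Mul(Rational(1, 3), Pow(Add(726, -437), -1)), Mul(-1, Add(-4, Mul(-1209, Pow(Add(-3, Pow(Add(-5, Mul(3, -31)), Rational(1, 2))), 2)))))), 1332068) = Add(Add(1609227, Add(Mul(Rational(1, 3), Pow(289, -1)), Mul(-1, Add(-4, Mul(-1209, Pow(Add(-3, Pow(Add(-5, -93), Rational(1, 2))), 2)))))), 1332068) = Add(Add(1609227, Add(Mul(Rational(1, 3), Rational(1, 289)), Mul(-1, Add(-4, Mul(-1209, Pow(Add(-3, Pow(-98, Rational(1, 2))), 2)))))), 1332068) = Add(Add(1609227, Add(Rational(1, 867), Mul(-1, Add(-4, Mul(-1209, Pow(Add(-3, Mul(7, I, Pow(2, Rational(1, 2)))), 2)))))), 1332068) = Add(Add(1609227, Add(Rational(1, 867), Add(4, Mul(1209, Pow(Add(-3, Mul(7, I, Pow(2, Rational(1, 2)))), 2))))), 1332068) = Add(Add(1609227, Add(Rational(3469, 867), Mul(1209, Pow(Add(-3, Mul(7, I, Pow(2, Rational(1, 2)))), 2)))), 1332068) = Add(Add(Rational(1395203278, 867), Mul(1209, Pow(Add(-3, Mul(7, I, Pow(2, Rational(1, 2)))), 2))), 1332068) = Add(Rational(2550106234, 867), Mul(1209, Pow(Add(-3, Mul(7, I, Pow(2, Rational(1, 2)))), 2)))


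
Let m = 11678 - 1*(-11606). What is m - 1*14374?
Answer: 8910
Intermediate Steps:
m = 23284 (m = 11678 + 11606 = 23284)
m - 1*14374 = 23284 - 1*14374 = 23284 - 14374 = 8910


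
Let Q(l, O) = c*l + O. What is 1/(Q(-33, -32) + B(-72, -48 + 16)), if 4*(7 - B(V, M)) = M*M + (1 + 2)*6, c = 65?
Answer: -2/4861 ≈ -0.00041144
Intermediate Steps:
Q(l, O) = O + 65*l (Q(l, O) = 65*l + O = O + 65*l)
B(V, M) = 5/2 - M²/4 (B(V, M) = 7 - (M*M + (1 + 2)*6)/4 = 7 - (M² + 3*6)/4 = 7 - (M² + 18)/4 = 7 - (18 + M²)/4 = 7 + (-9/2 - M²/4) = 5/2 - M²/4)
1/(Q(-33, -32) + B(-72, -48 + 16)) = 1/((-32 + 65*(-33)) + (5/2 - (-48 + 16)²/4)) = 1/((-32 - 2145) + (5/2 - ¼*(-32)²)) = 1/(-2177 + (5/2 - ¼*1024)) = 1/(-2177 + (5/2 - 256)) = 1/(-2177 - 507/2) = 1/(-4861/2) = -2/4861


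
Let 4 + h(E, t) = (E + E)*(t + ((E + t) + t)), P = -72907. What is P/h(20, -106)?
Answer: 72907/11924 ≈ 6.1143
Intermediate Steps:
h(E, t) = -4 + 2*E*(E + 3*t) (h(E, t) = -4 + (E + E)*(t + ((E + t) + t)) = -4 + (2*E)*(t + (E + 2*t)) = -4 + (2*E)*(E + 3*t) = -4 + 2*E*(E + 3*t))
P/h(20, -106) = -72907/(-4 + 2*20**2 + 6*20*(-106)) = -72907/(-4 + 2*400 - 12720) = -72907/(-4 + 800 - 12720) = -72907/(-11924) = -72907*(-1/11924) = 72907/11924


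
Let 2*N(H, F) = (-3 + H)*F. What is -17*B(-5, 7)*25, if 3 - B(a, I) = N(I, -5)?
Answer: -5525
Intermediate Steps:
N(H, F) = F*(-3 + H)/2 (N(H, F) = ((-3 + H)*F)/2 = (F*(-3 + H))/2 = F*(-3 + H)/2)
B(a, I) = -9/2 + 5*I/2 (B(a, I) = 3 - (-5)*(-3 + I)/2 = 3 - (15/2 - 5*I/2) = 3 + (-15/2 + 5*I/2) = -9/2 + 5*I/2)
-17*B(-5, 7)*25 = -17*(-9/2 + (5/2)*7)*25 = -17*(-9/2 + 35/2)*25 = -17*13*25 = -221*25 = -5525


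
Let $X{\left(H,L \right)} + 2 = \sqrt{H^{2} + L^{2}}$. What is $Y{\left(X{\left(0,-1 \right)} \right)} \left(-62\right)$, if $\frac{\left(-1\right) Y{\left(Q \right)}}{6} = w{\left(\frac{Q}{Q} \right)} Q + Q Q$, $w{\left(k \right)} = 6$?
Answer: $-1860$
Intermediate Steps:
$X{\left(H,L \right)} = -2 + \sqrt{H^{2} + L^{2}}$
$Y{\left(Q \right)} = - 36 Q - 6 Q^{2}$ ($Y{\left(Q \right)} = - 6 \left(6 Q + Q Q\right) = - 6 \left(6 Q + Q^{2}\right) = - 6 \left(Q^{2} + 6 Q\right) = - 36 Q - 6 Q^{2}$)
$Y{\left(X{\left(0,-1 \right)} \right)} \left(-62\right) = - 6 \left(-2 + \sqrt{0^{2} + \left(-1\right)^{2}}\right) \left(6 - \left(2 - \sqrt{0^{2} + \left(-1\right)^{2}}\right)\right) \left(-62\right) = - 6 \left(-2 + \sqrt{0 + 1}\right) \left(6 - \left(2 - \sqrt{0 + 1}\right)\right) \left(-62\right) = - 6 \left(-2 + \sqrt{1}\right) \left(6 - \left(2 - \sqrt{1}\right)\right) \left(-62\right) = - 6 \left(-2 + 1\right) \left(6 + \left(-2 + 1\right)\right) \left(-62\right) = \left(-6\right) \left(-1\right) \left(6 - 1\right) \left(-62\right) = \left(-6\right) \left(-1\right) 5 \left(-62\right) = 30 \left(-62\right) = -1860$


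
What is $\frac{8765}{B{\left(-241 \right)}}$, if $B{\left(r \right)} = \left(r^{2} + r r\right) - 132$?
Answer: $\frac{1753}{23206} \approx 0.075541$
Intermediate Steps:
$B{\left(r \right)} = -132 + 2 r^{2}$ ($B{\left(r \right)} = \left(r^{2} + r^{2}\right) - 132 = 2 r^{2} - 132 = -132 + 2 r^{2}$)
$\frac{8765}{B{\left(-241 \right)}} = \frac{8765}{-132 + 2 \left(-241\right)^{2}} = \frac{8765}{-132 + 2 \cdot 58081} = \frac{8765}{-132 + 116162} = \frac{8765}{116030} = 8765 \cdot \frac{1}{116030} = \frac{1753}{23206}$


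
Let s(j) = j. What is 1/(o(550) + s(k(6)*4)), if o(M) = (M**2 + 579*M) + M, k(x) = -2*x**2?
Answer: 1/621212 ≈ 1.6098e-6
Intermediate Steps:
o(M) = M**2 + 580*M
1/(o(550) + s(k(6)*4)) = 1/(550*(580 + 550) - 2*6**2*4) = 1/(550*1130 - 2*36*4) = 1/(621500 - 72*4) = 1/(621500 - 288) = 1/621212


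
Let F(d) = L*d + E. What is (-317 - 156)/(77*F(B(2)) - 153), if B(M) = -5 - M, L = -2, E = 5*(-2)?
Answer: -473/155 ≈ -3.0516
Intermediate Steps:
E = -10
F(d) = -10 - 2*d (F(d) = -2*d - 10 = -10 - 2*d)
(-317 - 156)/(77*F(B(2)) - 153) = (-317 - 156)/(77*(-10 - 2*(-5 - 1*2)) - 153) = -473/(77*(-10 - 2*(-5 - 2)) - 153) = -473/(77*(-10 - 2*(-7)) - 153) = -473/(77*(-10 + 14) - 153) = -473/(77*4 - 153) = -473/(308 - 153) = -473/155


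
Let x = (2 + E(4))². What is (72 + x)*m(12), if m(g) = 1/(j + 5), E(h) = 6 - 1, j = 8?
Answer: 121/13 ≈ 9.3077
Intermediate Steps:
E(h) = 5
m(g) = 1/13 (m(g) = 1/(8 + 5) = 1/13)
x = 49 (x = (2 + 5)² = 7² = 49)
(72 + x)*m(12) = (72 + 49)*(1/13) = 121*(1/13) = 121/13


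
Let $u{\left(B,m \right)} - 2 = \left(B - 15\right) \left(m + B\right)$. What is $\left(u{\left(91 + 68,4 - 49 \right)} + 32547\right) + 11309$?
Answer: $60274$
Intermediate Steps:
$u{\left(B,m \right)} = 2 + \left(-15 + B\right) \left(B + m\right)$ ($u{\left(B,m \right)} = 2 + \left(B - 15\right) \left(m + B\right) = 2 + \left(-15 + B\right) \left(B + m\right)$)
$\left(u{\left(91 + 68,4 - 49 \right)} + 32547\right) + 11309 = \left(\left(2 + \left(91 + 68\right)^{2} - 15 \left(91 + 68\right) - 15 \left(4 - 49\right) + \left(91 + 68\right) \left(4 - 49\right)\right) + 32547\right) + 11309 = \left(\left(2 + 159^{2} - 2385 - 15 \left(4 - 49\right) + 159 \left(4 - 49\right)\right) + 32547\right) + 11309 = \left(\left(2 + 25281 - 2385 - -675 + 159 \left(-45\right)\right) + 32547\right) + 11309 = \left(\left(2 + 25281 - 2385 + 675 - 7155\right) + 32547\right) + 11309 = \left(16418 + 32547\right) + 11309 = 48965 + 11309 = 60274$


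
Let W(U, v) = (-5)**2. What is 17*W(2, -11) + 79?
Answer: 504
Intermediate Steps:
W(U, v) = 25
17*W(2, -11) + 79 = 17*25 + 79 = 425 + 79 = 504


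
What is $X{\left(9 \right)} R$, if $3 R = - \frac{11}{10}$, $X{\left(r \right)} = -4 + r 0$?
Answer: $\frac{22}{15} \approx 1.4667$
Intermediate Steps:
$X{\left(r \right)} = -4$ ($X{\left(r \right)} = -4 + 0 = -4$)
$R = - \frac{11}{30}$ ($R = \frac{\left(-11\right) \frac{1}{10}}{3} = \frac{1}{3} \left(- \frac{11}{10}\right) = - \frac{11}{30} \approx -0.36667$)
$X{\left(9 \right)} R = \left(-4\right) \left(- \frac{11}{30}\right) = \frac{22}{15}$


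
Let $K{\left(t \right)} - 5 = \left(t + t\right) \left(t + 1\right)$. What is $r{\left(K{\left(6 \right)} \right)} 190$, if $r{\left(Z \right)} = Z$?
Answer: $16910$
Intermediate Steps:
$K{\left(t \right)} = 5 + 2 t \left(1 + t\right)$ ($K{\left(t \right)} = 5 + \left(t + t\right) \left(t + 1\right) = 5 + 2 t \left(1 + t\right)$)
$r{\left(K{\left(6 \right)} \right)} 190 = \left(5 + 2 \cdot 6 + 2 \cdot 6^{2}\right) 190 = \left(5 + 12 + 2 \cdot 36\right) 190 = \left(5 + 12 + 72\right) 190 = 89 \cdot 190 = 16910$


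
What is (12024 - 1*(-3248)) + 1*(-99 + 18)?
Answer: 15191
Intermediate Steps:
(12024 - 1*(-3248)) + 1*(-99 + 18) = (12024 + 3248) + 1*(-81) = 15272 - 81 = 15191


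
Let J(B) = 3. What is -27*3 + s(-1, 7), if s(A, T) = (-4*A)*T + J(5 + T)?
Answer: -50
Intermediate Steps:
s(A, T) = 3 - 4*A*T (s(A, T) = (-4*A)*T + 3 = -4*A*T + 3 = 3 - 4*A*T)
-27*3 + s(-1, 7) = -27*3 + (3 - 4*(-1)*7) = -81 + (3 + 28) = -81 + 31 = -50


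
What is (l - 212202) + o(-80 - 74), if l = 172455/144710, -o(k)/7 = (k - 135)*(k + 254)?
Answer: -286549193/28942 ≈ -9900.8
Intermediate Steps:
o(k) = -7*(-135 + k)*(254 + k) (o(k) = -7*(k - 135)*(k + 254) = -7*(-135 + k)*(254 + k))
l = 34491/28942 (l = 172455*(1/144710) = 34491/28942 ≈ 1.1917)
(l - 212202) + o(-80 - 74) = (34491/28942 - 212202) + (240030 - 833*(-80 - 74) - 7*(-80 - 74)²) = -6141515793/28942 + (240030 - 833*(-154) - 7*(-154)²) = -6141515793/28942 + (240030 + 128282 - 7*23716) = -6141515793/28942 + (240030 + 128282 - 166012) = -6141515793/28942 + 202300 = -286549193/28942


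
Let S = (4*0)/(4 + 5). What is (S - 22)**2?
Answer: 484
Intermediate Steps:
S = 0 (S = 0/9 = 0*(1/9) = 0)
(S - 22)**2 = (0 - 22)**2 = (-22)**2 = 484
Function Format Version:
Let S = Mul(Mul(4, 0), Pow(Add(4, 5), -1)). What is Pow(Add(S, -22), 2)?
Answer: 484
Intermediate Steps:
S = 0 (S = Mul(0, Pow(9, -1)) = Mul(0, Rational(1, 9)) = 0)
Pow(Add(S, -22), 2) = Pow(Add(0, -22), 2) = Pow(-22, 2) = 484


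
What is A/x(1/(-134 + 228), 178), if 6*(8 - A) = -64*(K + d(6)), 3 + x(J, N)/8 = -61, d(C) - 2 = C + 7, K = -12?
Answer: -5/64 ≈ -0.078125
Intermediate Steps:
d(C) = 9 + C (d(C) = 2 + (C + 7) = 2 + (7 + C) = 9 + C)
x(J, N) = -512 (x(J, N) = -24 + 8*(-61) = -24 - 488 = -512)
A = 40 (A = 8 - (-32)*(-12 + (9 + 6))/3 = 8 - (-32)*(-12 + 15)/3 = 8 - (-32)*3/3 = 8 - ⅙*(-192) = 8 + 32 = 40)
A/x(1/(-134 + 228), 178) = 40/(-512) = 40*(-1/512) = -5/64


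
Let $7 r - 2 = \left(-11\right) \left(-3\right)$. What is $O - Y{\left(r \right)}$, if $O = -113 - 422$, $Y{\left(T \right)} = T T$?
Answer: $-560$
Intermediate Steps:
$r = 5$ ($r = \frac{2}{7} + \frac{\left(-11\right) \left(-3\right)}{7} = \frac{2}{7} + \frac{1}{7} \cdot 33 = \frac{2}{7} + \frac{33}{7} = 5$)
$Y{\left(T \right)} = T^{2}$
$O = -535$ ($O = -113 - 422 = -535$)
$O - Y{\left(r \right)} = -535 - 5^{2} = -535 - 25 = -560$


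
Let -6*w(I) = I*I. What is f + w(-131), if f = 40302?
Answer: 224651/6 ≈ 37442.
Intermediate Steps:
w(I) = -I²/6 (w(I) = -I*I/6 = -I²/6)
f + w(-131) = 40302 - ⅙*(-131)² = 40302 - ⅙*17161 = 40302 - 17161/6 = 224651/6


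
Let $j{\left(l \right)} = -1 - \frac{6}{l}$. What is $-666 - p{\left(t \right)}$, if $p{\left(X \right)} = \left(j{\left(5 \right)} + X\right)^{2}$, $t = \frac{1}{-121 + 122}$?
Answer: $- \frac{16686}{25} \approx -667.44$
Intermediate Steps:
$j{\left(l \right)} = -1 - \frac{6}{l}$
$t = 1$ ($t = 1^{-1} = 1$)
$p{\left(X \right)} = \left(- \frac{11}{5} + X\right)^{2}$ ($p{\left(X \right)} = \left(\frac{-6 - 5}{5} + X\right)^{2} = \left(\frac{1}{5} \left(-11\right) + X\right)^{2} = \left(- \frac{11}{5} + X\right)^{2}$)
$-666 - p{\left(t \right)} = -666 - \frac{\left(-11 + 5 \cdot 1\right)^{2}}{25} = -666 - \frac{\left(-11 + 5\right)^{2}}{25} = -666 - \frac{\left(-6\right)^{2}}{25} = -666 - \frac{1}{25} \cdot 36 = -666 - \frac{36}{25} = - \frac{16686}{25}$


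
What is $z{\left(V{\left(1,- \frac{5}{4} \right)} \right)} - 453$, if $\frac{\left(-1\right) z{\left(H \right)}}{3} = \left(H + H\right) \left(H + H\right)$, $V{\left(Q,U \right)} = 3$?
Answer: $-561$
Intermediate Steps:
$z{\left(H \right)} = - 12 H^{2}$ ($z{\left(H \right)} = - 3 \left(H + H\right) \left(H + H\right) = - 3 \cdot 2 H 2 H = - 3 \cdot 4 H^{2} = - 12 H^{2}$)
$z{\left(V{\left(1,- \frac{5}{4} \right)} \right)} - 453 = - 12 \cdot 3^{2} - 453 = \left(-12\right) 9 - 453 = -108 - 453 = -561$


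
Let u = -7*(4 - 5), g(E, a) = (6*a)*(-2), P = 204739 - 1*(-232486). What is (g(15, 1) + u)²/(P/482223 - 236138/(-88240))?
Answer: 531891969000/76225954387 ≈ 6.9778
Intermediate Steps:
P = 437225 (P = 204739 + 232486 = 437225)
g(E, a) = -12*a
u = 7 (u = -7*(-1) = 7)
(g(15, 1) + u)²/(P/482223 - 236138/(-88240)) = (-12*1 + 7)²/(437225/482223 - 236138/(-88240)) = (-12 + 7)²/(437225*(1/482223) - 236138*(-1/88240)) = (-5)²/(437225/482223 + 118069/44120) = 25/(76225954387/21275678760) = 25*(21275678760/76225954387) = 531891969000/76225954387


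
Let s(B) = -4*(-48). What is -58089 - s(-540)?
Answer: -58281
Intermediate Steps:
s(B) = 192
-58089 - s(-540) = -58089 - 1*192 = -58089 - 192 = -58281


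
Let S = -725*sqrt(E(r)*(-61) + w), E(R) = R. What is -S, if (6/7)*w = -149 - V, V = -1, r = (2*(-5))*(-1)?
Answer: 1450*I*sqrt(1761)/3 ≈ 20283.0*I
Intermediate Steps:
r = 10 (r = -10*(-1) = 10)
w = -518/3 (w = 7*(-149 - 1*(-1))/6 = 7*(-149 + 1)/6 = (7/6)*(-148) = -518/3 ≈ -172.67)
S = -1450*I*sqrt(1761)/3 (S = -725*sqrt(10*(-61) - 518/3) = -725*sqrt(-610 - 518/3) = -1450*I*sqrt(1761)/3 ≈ -20283.0*I)
-S = -(-1450)*I*sqrt(1761)/3 = 1450*I*sqrt(1761)/3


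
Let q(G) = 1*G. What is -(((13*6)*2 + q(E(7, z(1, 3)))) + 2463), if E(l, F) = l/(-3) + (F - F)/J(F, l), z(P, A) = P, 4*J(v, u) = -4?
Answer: -7850/3 ≈ -2616.7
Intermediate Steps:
J(v, u) = -1 (J(v, u) = (1/4)*(-4) = -1)
E(l, F) = -l/3 (E(l, F) = l/(-3) + (F - F)/(-1) = l*(-1/3) + 0*(-1) = -l/3 + 0 = -l/3)
q(G) = G
-(((13*6)*2 + q(E(7, z(1, 3)))) + 2463) = -(((13*6)*2 - 1/3*7) + 2463) = -((78*2 - 7/3) + 2463) = -((156 - 7/3) + 2463) = -(461/3 + 2463) = -1*7850/3 = -7850/3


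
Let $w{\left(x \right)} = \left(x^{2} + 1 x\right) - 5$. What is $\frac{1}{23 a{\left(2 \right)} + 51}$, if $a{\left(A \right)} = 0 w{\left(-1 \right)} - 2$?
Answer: $\frac{1}{5} \approx 0.2$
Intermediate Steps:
$w{\left(x \right)} = -5 + x + x^{2}$ ($w{\left(x \right)} = \left(x^{2} + x\right) - 5 = \left(x + x^{2}\right) - 5 = -5 + x + x^{2}$)
$a{\left(A \right)} = -2$ ($a{\left(A \right)} = 0 \left(-5 - 1 + \left(-1\right)^{2}\right) - 2 = 0 \left(-5 - 1 + 1\right) - 2 = 0 \left(-5\right) - 2 = 0 - 2 = -2$)
$\frac{1}{23 a{\left(2 \right)} + 51} = \frac{1}{23 \left(-2\right) + 51} = \frac{1}{-46 + 51} = \frac{1}{5}$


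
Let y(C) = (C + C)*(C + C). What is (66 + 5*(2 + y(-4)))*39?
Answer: 15444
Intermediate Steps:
y(C) = 4*C**2 (y(C) = (2*C)*(2*C) = 4*C**2)
(66 + 5*(2 + y(-4)))*39 = (66 + 5*(2 + 4*(-4)**2))*39 = (66 + 5*(2 + 4*16))*39 = (66 + 5*(2 + 64))*39 = (66 + 5*66)*39 = (66 + 330)*39 = 396*39 = 15444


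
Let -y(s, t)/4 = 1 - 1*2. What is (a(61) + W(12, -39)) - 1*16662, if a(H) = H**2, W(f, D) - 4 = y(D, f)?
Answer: -12933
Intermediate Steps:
y(s, t) = 4 (y(s, t) = -4*(1 - 1*2) = -4*(1 - 2) = -4*(-1) = 4)
W(f, D) = 8 (W(f, D) = 4 + 4 = 8)
(a(61) + W(12, -39)) - 1*16662 = (61**2 + 8) - 1*16662 = (3721 + 8) - 16662 = 3729 - 16662 = -12933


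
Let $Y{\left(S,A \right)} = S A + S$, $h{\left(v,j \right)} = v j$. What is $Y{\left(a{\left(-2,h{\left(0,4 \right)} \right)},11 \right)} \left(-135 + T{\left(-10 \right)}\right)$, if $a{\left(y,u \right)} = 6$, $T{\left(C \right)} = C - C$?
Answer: $-9720$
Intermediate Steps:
$T{\left(C \right)} = 0$
$h{\left(v,j \right)} = j v$
$Y{\left(S,A \right)} = S + A S$ ($Y{\left(S,A \right)} = A S + S = S + A S$)
$Y{\left(a{\left(-2,h{\left(0,4 \right)} \right)},11 \right)} \left(-135 + T{\left(-10 \right)}\right) = 6 \left(1 + 11\right) \left(-135 + 0\right) = 6 \cdot 12 \left(-135\right) = 72 \left(-135\right) = -9720$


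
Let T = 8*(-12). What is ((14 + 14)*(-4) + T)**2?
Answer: 43264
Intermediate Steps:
T = -96
((14 + 14)*(-4) + T)**2 = ((14 + 14)*(-4) - 96)**2 = (28*(-4) - 96)**2 = (-112 - 96)**2 = (-208)**2 = 43264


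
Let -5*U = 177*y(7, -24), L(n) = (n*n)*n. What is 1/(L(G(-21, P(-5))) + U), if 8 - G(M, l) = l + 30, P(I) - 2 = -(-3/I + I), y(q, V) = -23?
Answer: -125/2761513 ≈ -4.5265e-5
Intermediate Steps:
P(I) = 2 - I + 3/I (P(I) = 2 - (-3/I + I) = 2 - (I - 3/I) = 2 + (-I + 3/I) = 2 - I + 3/I)
G(M, l) = -22 - l (G(M, l) = 8 - (l + 30) = 8 - (30 + l) = 8 + (-30 - l) = -22 - l)
L(n) = n³ (L(n) = n²*n = n³)
U = 4071/5 (U = -177*(-23)/5 = -⅕*(-4071) = 4071/5 ≈ 814.20)
1/(L(G(-21, P(-5))) + U) = 1/((-22 - (2 - 1*(-5) + 3/(-5)))³ + 4071/5) = 1/((-22 - (2 + 5 + 3*(-⅕)))³ + 4071/5) = 1/((-22 - (2 + 5 - ⅗))³ + 4071/5) = 1/((-22 - 1*32/5)³ + 4071/5) = 1/((-22 - 32/5)³ + 4071/5) = 1/((-142/5)³ + 4071/5) = 1/(-2863288/125 + 4071/5) = 1/(-2761513/125) = -125/2761513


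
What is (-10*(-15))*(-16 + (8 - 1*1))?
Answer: -1350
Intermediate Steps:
(-10*(-15))*(-16 + (8 - 1*1)) = 150*(-16 + (8 - 1)) = 150*(-16 + 7) = 150*(-9) = -1350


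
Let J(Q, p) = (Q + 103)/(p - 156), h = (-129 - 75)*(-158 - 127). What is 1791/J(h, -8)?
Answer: -293724/58243 ≈ -5.0431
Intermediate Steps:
h = 58140 (h = -204*(-285) = 58140)
J(Q, p) = (103 + Q)/(-156 + p)
1791/J(h, -8) = 1791/(((103 + 58140)/(-156 - 8))) = 1791/((58243/(-164))) = 1791/((-1/164*58243)) = 1791/(-58243/164) = 1791*(-164/58243) = -293724/58243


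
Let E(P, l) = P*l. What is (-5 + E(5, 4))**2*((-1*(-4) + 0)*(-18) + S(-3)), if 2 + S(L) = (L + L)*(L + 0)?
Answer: -12600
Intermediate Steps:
S(L) = -2 + 2*L**2 (S(L) = -2 + (L + L)*(L + 0) = -2 + (2*L)*L = -2 + 2*L**2)
(-5 + E(5, 4))**2*((-1*(-4) + 0)*(-18) + S(-3)) = (-5 + 5*4)**2*((-1*(-4) + 0)*(-18) + (-2 + 2*(-3)**2)) = (-5 + 20)**2*((4 + 0)*(-18) + (-2 + 2*9)) = 15**2*(4*(-18) + (-2 + 18)) = 225*(-72 + 16) = 225*(-56) = -12600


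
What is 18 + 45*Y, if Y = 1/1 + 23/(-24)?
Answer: 159/8 ≈ 19.875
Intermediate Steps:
Y = 1/24 (Y = 1*1 + 23*(-1/24) = 1 - 23/24 = 1/24 ≈ 0.041667)
18 + 45*Y = 18 + 45*(1/24) = 18 + 15/8 = 159/8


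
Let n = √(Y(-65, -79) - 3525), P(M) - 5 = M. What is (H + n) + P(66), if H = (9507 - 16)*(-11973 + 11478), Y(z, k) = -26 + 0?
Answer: -4697974 + I*√3551 ≈ -4.698e+6 + 59.59*I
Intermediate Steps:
P(M) = 5 + M
Y(z, k) = -26
n = I*√3551 (n = √(-26 - 3525) = √(-3551) = I*√3551 ≈ 59.59*I)
H = -4698045 (H = 9491*(-495) = -4698045)
(H + n) + P(66) = (-4698045 + I*√3551) + (5 + 66) = (-4698045 + I*√3551) + 71 = -4697974 + I*√3551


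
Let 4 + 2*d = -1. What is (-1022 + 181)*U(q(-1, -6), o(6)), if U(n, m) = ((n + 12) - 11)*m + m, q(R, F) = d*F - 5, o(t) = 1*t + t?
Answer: -121104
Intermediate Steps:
d = -5/2 (d = -2 + (1/2)*(-1) = -2 - 1/2 = -5/2 ≈ -2.5000)
o(t) = 2*t (o(t) = t + t = 2*t)
q(R, F) = -5 - 5*F/2 (q(R, F) = -5*F/2 - 5 = -5 - 5*F/2)
U(n, m) = m + m*(1 + n) (U(n, m) = ((12 + n) - 11)*m + m = (1 + n)*m + m = m*(1 + n) + m = m + m*(1 + n))
(-1022 + 181)*U(q(-1, -6), o(6)) = (-1022 + 181)*((2*6)*(2 + (-5 - 5/2*(-6)))) = -10092*(2 + (-5 + 15)) = -10092*(2 + 10) = -10092*12 = -841*144 = -121104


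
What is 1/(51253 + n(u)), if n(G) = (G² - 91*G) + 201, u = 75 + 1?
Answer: 1/50314 ≈ 1.9875e-5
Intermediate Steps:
u = 76
n(G) = 201 + G² - 91*G
1/(51253 + n(u)) = 1/(51253 + (201 + 76² - 91*76)) = 1/(51253 + (201 + 5776 - 6916)) = 1/(51253 - 939) = 1/50314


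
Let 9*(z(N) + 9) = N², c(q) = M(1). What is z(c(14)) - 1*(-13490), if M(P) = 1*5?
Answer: 121354/9 ≈ 13484.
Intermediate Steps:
M(P) = 5
c(q) = 5
z(N) = -9 + N²/9
z(c(14)) - 1*(-13490) = (-9 + (⅑)*5²) - 1*(-13490) = (-9 + (⅑)*25) + 13490 = (-9 + 25/9) + 13490 = -56/9 + 13490 = 121354/9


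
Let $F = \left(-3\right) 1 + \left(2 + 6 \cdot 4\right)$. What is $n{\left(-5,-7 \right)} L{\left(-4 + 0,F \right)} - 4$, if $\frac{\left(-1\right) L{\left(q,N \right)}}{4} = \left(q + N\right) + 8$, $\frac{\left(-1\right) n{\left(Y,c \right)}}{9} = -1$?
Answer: $-976$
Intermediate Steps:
$n{\left(Y,c \right)} = 9$ ($n{\left(Y,c \right)} = \left(-9\right) \left(-1\right) = 9$)
$F = 23$ ($F = -3 + \left(2 + 24\right) = -3 + 26 = 23$)
$L{\left(q,N \right)} = -32 - 4 N - 4 q$ ($L{\left(q,N \right)} = - 4 \left(\left(q + N\right) + 8\right) = - 4 \left(\left(N + q\right) + 8\right) = - 4 \left(8 + N + q\right) = -32 - 4 N - 4 q$)
$n{\left(-5,-7 \right)} L{\left(-4 + 0,F \right)} - 4 = 9 \left(-32 - 92 - 4 \left(-4 + 0\right)\right) - 4 = 9 \left(-32 - 92 - -16\right) - 4 = 9 \left(-32 - 92 + 16\right) - 4 = 9 \left(-108\right) - 4 = -972 - 4 = -976$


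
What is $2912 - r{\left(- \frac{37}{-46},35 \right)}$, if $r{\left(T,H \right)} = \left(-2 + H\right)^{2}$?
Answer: $1823$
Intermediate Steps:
$2912 - r{\left(- \frac{37}{-46},35 \right)} = 2912 - \left(-2 + 35\right)^{2} = 2912 - 33^{2} = 2912 - 1089 = 1823$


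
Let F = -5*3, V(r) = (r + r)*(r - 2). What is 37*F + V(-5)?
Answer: -485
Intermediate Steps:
V(r) = 2*r*(-2 + r) (V(r) = (2*r)*(-2 + r) = 2*r*(-2 + r))
F = -15
37*F + V(-5) = 37*(-15) + 2*(-5)*(-2 - 5) = -555 + 2*(-5)*(-7) = -555 + 70 = -485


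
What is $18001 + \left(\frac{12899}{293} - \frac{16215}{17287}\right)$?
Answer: $\frac{311928113}{17287} \approx 18044.0$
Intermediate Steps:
$18001 + \left(\frac{12899}{293} - \frac{16215}{17287}\right) = 18001 + \frac{744826}{17287} = \frac{311928113}{17287}$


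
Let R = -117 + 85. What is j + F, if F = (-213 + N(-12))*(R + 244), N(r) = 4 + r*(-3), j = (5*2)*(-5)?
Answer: -36726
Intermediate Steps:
R = -32
j = -50 (j = 10*(-5) = -50)
N(r) = 4 - 3*r
F = -36676 (F = (-213 + (4 - 3*(-12)))*(-32 + 244) = (-213 + (4 + 36))*212 = (-213 + 40)*212 = -173*212 = -36676)
j + F = -50 - 36676 = -36726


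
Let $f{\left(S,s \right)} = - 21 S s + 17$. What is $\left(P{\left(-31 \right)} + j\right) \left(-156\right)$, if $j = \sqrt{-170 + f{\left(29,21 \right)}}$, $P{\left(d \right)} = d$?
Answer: $4836 - 468 i \sqrt{1438} \approx 4836.0 - 17747.0 i$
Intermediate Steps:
$f{\left(S,s \right)} = 17 - 21 S s$ ($f{\left(S,s \right)} = - 21 S s + 17 = 17 - 21 S s$)
$j = 3 i \sqrt{1438}$ ($j = \sqrt{-170 + \left(17 - 609 \cdot 21\right)} = \sqrt{-170 + \left(17 - 12789\right)} = \sqrt{-170 - 12772} = \sqrt{-12942} = 3 i \sqrt{1438} \approx 113.76 i$)
$\left(P{\left(-31 \right)} + j\right) \left(-156\right) = \left(-31 + 3 i \sqrt{1438}\right) \left(-156\right) = 4836 - 468 i \sqrt{1438}$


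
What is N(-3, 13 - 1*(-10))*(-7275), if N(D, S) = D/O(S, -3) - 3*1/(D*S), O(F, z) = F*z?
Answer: -14550/23 ≈ -632.61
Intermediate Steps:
N(D, S) = -3/(D*S) - D/(3*S) (N(D, S) = D/((S*(-3))) - 3*1/(D*S) = D/((-3*S)) - 3/(D*S) = D*(-1/(3*S)) - 3/(D*S) = -D/(3*S) - 3/(D*S) = -3/(D*S) - D/(3*S))
N(-3, 13 - 1*(-10))*(-7275) = ((1/3)*(-9 - 1*(-3)**2)/(-3*(13 - 1*(-10))))*(-7275) = ((1/3)*(-1/3)*(-9 - 1*9)/(13 + 10))*(-7275) = ((1/3)*(-1/3)*(-9 - 9)/23)*(-7275) = ((1/3)*(-1/3)*(1/23)*(-18))*(-7275) = (2/23)*(-7275) = -14550/23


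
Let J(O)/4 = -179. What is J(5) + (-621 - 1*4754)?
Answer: -6091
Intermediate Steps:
J(O) = -716 (J(O) = 4*(-179) = -716)
J(5) + (-621 - 1*4754) = -716 + (-621 - 1*4754) = -716 + (-621 - 4754) = -716 - 5375 = -6091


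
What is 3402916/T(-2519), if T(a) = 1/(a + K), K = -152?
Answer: -9089188636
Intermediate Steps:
T(a) = 1/(-152 + a) (T(a) = 1/(a - 152) = 1/(-152 + a))
3402916/T(-2519) = 3402916/(1/(-152 - 2519)) = 3402916/(1/(-2671)) = 3402916/(-1/2671) = 3402916*(-2671) = -9089188636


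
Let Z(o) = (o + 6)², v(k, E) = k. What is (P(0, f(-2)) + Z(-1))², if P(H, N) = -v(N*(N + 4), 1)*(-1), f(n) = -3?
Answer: 484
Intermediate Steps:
P(H, N) = N*(4 + N) (P(H, N) = -N*(N + 4)*(-1) = -N*(4 + N)*(-1) = N*(4 + N))
Z(o) = (6 + o)²
(P(0, f(-2)) + Z(-1))² = (-3*(4 - 3) + (6 - 1)²)² = (-3*1 + 5²)² = (-3 + 25)² = 22² = 484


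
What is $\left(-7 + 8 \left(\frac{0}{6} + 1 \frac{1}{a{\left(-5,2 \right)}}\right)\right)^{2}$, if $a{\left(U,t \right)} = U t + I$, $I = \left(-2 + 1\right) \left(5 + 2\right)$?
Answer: $\frac{16129}{289} \approx 55.81$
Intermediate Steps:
$I = -7$ ($I = \left(-1\right) 7 = -7$)
$a{\left(U,t \right)} = -7 + U t$ ($a{\left(U,t \right)} = U t - 7 = -7 + U t$)
$\left(-7 + 8 \left(\frac{0}{6} + 1 \frac{1}{a{\left(-5,2 \right)}}\right)\right)^{2} = \left(-7 + 8 \left(\frac{0}{6} + 1 \frac{1}{-7 - 10}\right)\right)^{2} = \left(-7 + 8 \left(0 \cdot \frac{1}{6} + 1 \frac{1}{-7 - 10}\right)\right)^{2} = \left(-7 + 8 \left(0 + 1 \frac{1}{-17}\right)\right)^{2} = \left(-7 + 8 \left(0 + 1 \left(- \frac{1}{17}\right)\right)\right)^{2} = \left(-7 + 8 \left(0 - \frac{1}{17}\right)\right)^{2} = \left(-7 + 8 \left(- \frac{1}{17}\right)\right)^{2} = \left(-7 - \frac{8}{17}\right)^{2} = \left(- \frac{127}{17}\right)^{2} = \frac{16129}{289}$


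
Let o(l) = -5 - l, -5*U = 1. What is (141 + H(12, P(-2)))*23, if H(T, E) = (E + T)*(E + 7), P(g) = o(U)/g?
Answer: 158907/25 ≈ 6356.3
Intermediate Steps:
U = -1/5 (U = -1/5*1 = -1/5 ≈ -0.20000)
P(g) = -24/(5*g) (P(g) = (-5 - 1*(-1/5))/g = (-5 + 1/5)/g = -24/(5*g))
H(T, E) = (7 + E)*(E + T) (H(T, E) = (E + T)*(7 + E) = (7 + E)*(E + T))
(141 + H(12, P(-2)))*23 = (141 + ((-24/5/(-2))**2 + 7*(-24/5/(-2)) + 7*12 - 24/5/(-2)*12))*23 = (141 + ((-24/5*(-1/2))**2 + 7*(-24/5*(-1/2)) + 84 - 24/5*(-1/2)*12))*23 = (141 + ((12/5)**2 + 7*(12/5) + 84 + (12/5)*12))*23 = (141 + (144/25 + 84/5 + 84 + 144/5))*23 = (141 + 3384/25)*23 = (6909/25)*23 = 158907/25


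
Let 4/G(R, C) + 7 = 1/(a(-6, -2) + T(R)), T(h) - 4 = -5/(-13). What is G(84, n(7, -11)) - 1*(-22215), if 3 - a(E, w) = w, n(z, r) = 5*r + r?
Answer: 18682327/841 ≈ 22214.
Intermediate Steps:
n(z, r) = 6*r
a(E, w) = 3 - w
T(h) = 57/13 (T(h) = 4 - 5/(-13) = 4 - 5*(-1/13) = 4 + 5/13 = 57/13)
G(R, C) = -488/841 (G(R, C) = 4/(-7 + 1/((3 - 1*(-2)) + 57/13)) = 4/(-7 + 1/((3 + 2) + 57/13)) = 4/(-7 + 1/(5 + 57/13)) = 4/(-7 + 1/(122/13)) = 4/(-7 + 13/122) = 4/(-841/122) = 4*(-122/841) = -488/841)
G(84, n(7, -11)) - 1*(-22215) = -488/841 - 1*(-22215) = -488/841 + 22215 = 18682327/841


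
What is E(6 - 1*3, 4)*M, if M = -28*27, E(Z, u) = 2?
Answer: -1512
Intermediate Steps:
M = -756
E(6 - 1*3, 4)*M = 2*(-756) = -1512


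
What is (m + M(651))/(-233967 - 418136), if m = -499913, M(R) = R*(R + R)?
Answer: -347689/652103 ≈ -0.53318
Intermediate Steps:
M(R) = 2*R² (M(R) = R*(2*R) = 2*R²)
(m + M(651))/(-233967 - 418136) = (-499913 + 2*651²)/(-233967 - 418136) = (-499913 + 2*423801)/(-652103) = (-499913 + 847602)*(-1/652103) = 347689*(-1/652103) = -347689/652103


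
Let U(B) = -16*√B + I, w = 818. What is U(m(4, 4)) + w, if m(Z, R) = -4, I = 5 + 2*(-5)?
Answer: 813 - 32*I ≈ 813.0 - 32.0*I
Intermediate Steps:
I = -5 (I = 5 - 10 = -5)
U(B) = -5 - 16*√B (U(B) = -16*√B - 5 = -5 - 16*√B)
U(m(4, 4)) + w = (-5 - 32*I) + 818 = 813 - 32*I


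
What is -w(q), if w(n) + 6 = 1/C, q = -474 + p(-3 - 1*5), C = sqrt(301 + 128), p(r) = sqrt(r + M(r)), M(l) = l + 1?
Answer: 6 - sqrt(429)/429 ≈ 5.9517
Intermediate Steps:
M(l) = 1 + l
p(r) = sqrt(1 + 2*r) (p(r) = sqrt(r + (1 + r)) = sqrt(1 + 2*r))
C = sqrt(429) ≈ 20.712
q = -474 + I*sqrt(15) (q = -474 + sqrt(1 + 2*(-3 - 1*5)) = -474 + sqrt(1 + 2*(-3 - 5)) = -474 + sqrt(1 + 2*(-8)) = -474 + sqrt(1 - 16) = -474 + sqrt(-15) = -474 + I*sqrt(15) ≈ -474.0 + 3.873*I)
w(n) = -6 + sqrt(429)/429 (w(n) = -6 + 1/(sqrt(429)) = -6 + sqrt(429)/429)
-w(q) = -(-6 + sqrt(429)/429) = 6 - sqrt(429)/429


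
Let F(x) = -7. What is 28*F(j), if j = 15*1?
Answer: -196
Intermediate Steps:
j = 15
28*F(j) = 28*(-7) = -196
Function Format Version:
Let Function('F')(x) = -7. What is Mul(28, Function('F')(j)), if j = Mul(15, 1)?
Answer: -196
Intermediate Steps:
j = 15
Mul(28, Function('F')(j)) = Mul(28, -7) = -196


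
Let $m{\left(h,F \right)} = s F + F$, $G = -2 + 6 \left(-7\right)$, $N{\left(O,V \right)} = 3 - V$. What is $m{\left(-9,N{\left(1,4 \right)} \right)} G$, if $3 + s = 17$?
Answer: $660$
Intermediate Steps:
$s = 14$ ($s = -3 + 17 = 14$)
$G = -44$ ($G = -2 - 42 = -44$)
$m{\left(h,F \right)} = 15 F$ ($m{\left(h,F \right)} = 14 F + F = 15 F$)
$m{\left(-9,N{\left(1,4 \right)} \right)} G = 15 \left(3 - 4\right) \left(-44\right) = 15 \left(-1\right) \left(-44\right) = \left(-15\right) \left(-44\right) = 660$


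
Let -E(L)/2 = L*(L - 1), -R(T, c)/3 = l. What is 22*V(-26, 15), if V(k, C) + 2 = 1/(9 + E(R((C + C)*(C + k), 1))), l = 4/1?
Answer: -13354/303 ≈ -44.073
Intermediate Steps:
l = 4 (l = 4*1 = 4)
R(T, c) = -12 (R(T, c) = -3*4 = -12)
E(L) = -2*L*(-1 + L) (E(L) = -2*L*(L - 1) = -2*L*(-1 + L))
V(k, C) = -607/303 (V(k, C) = -2 + 1/(9 + 2*(-12)*(1 - 1*(-12))) = -2 + 1/(9 + 2*(-12)*(1 + 12)) = -2 + 1/(9 + 2*(-12)*13) = -2 + 1/(9 - 312) = -2 + 1/(-303) = -2 - 1/303 = -607/303)
22*V(-26, 15) = 22*(-607/303) = -13354/303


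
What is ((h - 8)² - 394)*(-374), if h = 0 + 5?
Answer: 143990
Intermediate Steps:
h = 5
((h - 8)² - 394)*(-374) = ((5 - 8)² - 394)*(-374) = ((-3)² - 394)*(-374) = (9 - 394)*(-374) = -385*(-374) = 143990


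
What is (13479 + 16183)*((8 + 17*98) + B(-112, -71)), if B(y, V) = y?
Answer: 46332044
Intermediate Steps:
(13479 + 16183)*((8 + 17*98) + B(-112, -71)) = (13479 + 16183)*((8 + 17*98) - 112) = 29662*((8 + 1666) - 112) = 29662*(1674 - 112) = 29662*1562 = 46332044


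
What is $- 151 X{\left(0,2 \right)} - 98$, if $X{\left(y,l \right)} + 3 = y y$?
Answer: $355$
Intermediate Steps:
$X{\left(y,l \right)} = -3 + y^{2}$ ($X{\left(y,l \right)} = -3 + y y = -3 + y^{2}$)
$- 151 X{\left(0,2 \right)} - 98 = - 151 \left(-3 + 0^{2}\right) - 98 = - 151 \left(-3 + 0\right) - 98 = \left(-151\right) \left(-3\right) - 98 = 453 - 98 = 355$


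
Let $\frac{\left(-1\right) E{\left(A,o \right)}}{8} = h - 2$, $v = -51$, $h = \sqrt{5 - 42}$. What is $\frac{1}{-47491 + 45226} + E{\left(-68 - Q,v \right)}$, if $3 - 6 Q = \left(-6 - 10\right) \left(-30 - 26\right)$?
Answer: $\frac{36239}{2265} - 8 i \sqrt{37} \approx 16.0 - 48.662 i$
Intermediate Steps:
$h = i \sqrt{37}$ ($h = \sqrt{-37} = i \sqrt{37} \approx 6.0828 i$)
$Q = - \frac{893}{6}$ ($Q = \frac{1}{2} - \frac{\left(-6 - 10\right) \left(-30 - 26\right)}{6} = \frac{1}{2} - \frac{\left(-16\right) \left(-56\right)}{6} = \frac{1}{2} - \frac{448}{3} = - \frac{893}{6} \approx -148.83$)
$E{\left(A,o \right)} = 16 - 8 i \sqrt{37}$ ($E{\left(A,o \right)} = - 8 \left(i \sqrt{37} - 2\right) = - 8 \left(-2 + i \sqrt{37}\right) = 16 - 8 i \sqrt{37}$)
$\frac{1}{-47491 + 45226} + E{\left(-68 - Q,v \right)} = \frac{1}{-47491 + 45226} + \left(16 - 8 i \sqrt{37}\right) = \frac{1}{-2265} + \left(16 - 8 i \sqrt{37}\right) = - \frac{1}{2265} + \left(16 - 8 i \sqrt{37}\right) = \frac{36239}{2265} - 8 i \sqrt{37}$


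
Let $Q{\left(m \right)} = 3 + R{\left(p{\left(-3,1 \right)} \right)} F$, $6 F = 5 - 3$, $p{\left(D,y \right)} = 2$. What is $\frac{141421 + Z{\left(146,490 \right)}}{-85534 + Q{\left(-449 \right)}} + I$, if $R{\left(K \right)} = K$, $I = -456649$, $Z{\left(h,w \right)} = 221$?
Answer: $- \frac{117172448485}{256591} \approx -4.5665 \cdot 10^{5}$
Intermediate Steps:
$F = \frac{1}{3}$ ($F = \frac{5 - 3}{6} = \frac{1}{6} \cdot 2 = \frac{1}{3} \approx 0.33333$)
$Q{\left(m \right)} = \frac{11}{3}$ ($Q{\left(m \right)} = 3 + 2 \cdot \frac{1}{3} = 3 + \frac{2}{3} = \frac{11}{3}$)
$\frac{141421 + Z{\left(146,490 \right)}}{-85534 + Q{\left(-449 \right)}} + I = \frac{141421 + 221}{-85534 + \frac{11}{3}} - 456649 = \frac{141642}{- \frac{256591}{3}} - 456649 = 141642 \left(- \frac{3}{256591}\right) - 456649 = - \frac{424926}{256591} - 456649 = - \frac{117172448485}{256591}$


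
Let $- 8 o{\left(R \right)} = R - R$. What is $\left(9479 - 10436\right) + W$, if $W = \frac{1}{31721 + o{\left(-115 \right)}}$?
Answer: $- \frac{30356996}{31721} \approx -957.0$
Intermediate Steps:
$o{\left(R \right)} = 0$ ($o{\left(R \right)} = - \frac{R - R}{8} = \left(- \frac{1}{8}\right) 0 = 0$)
$W = \frac{1}{31721}$ ($W = \frac{1}{31721 + 0} = \frac{1}{31721} \approx 3.1525 \cdot 10^{-5}$)
$\left(9479 - 10436\right) + W = \left(9479 - 10436\right) + \frac{1}{31721} = -957 + \frac{1}{31721} = - \frac{30356996}{31721}$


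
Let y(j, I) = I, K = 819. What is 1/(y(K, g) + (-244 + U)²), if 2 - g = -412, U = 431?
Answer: 1/35383 ≈ 2.8262e-5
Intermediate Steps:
g = 414 (g = 2 - 1*(-412) = 2 + 412 = 414)
1/(y(K, g) + (-244 + U)²) = 1/(414 + (-244 + 431)²) = 1/(414 + 187²) = 1/(414 + 34969) = 1/35383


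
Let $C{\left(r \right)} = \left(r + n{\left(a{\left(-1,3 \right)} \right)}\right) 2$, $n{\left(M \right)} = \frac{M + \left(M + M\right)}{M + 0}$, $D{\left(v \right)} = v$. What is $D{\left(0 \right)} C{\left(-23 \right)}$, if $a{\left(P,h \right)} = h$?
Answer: $0$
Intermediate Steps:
$n{\left(M \right)} = 3$ ($n{\left(M \right)} = \frac{M + 2 M}{M} = \frac{3 M}{M} = 3$)
$C{\left(r \right)} = 6 + 2 r$ ($C{\left(r \right)} = \left(r + 3\right) 2 = \left(3 + r\right) 2 = 6 + 2 r$)
$D{\left(0 \right)} C{\left(-23 \right)} = 0 \left(6 + 2 \left(-23\right)\right) = 0 \left(6 - 46\right) = 0 \left(-40\right) = 0$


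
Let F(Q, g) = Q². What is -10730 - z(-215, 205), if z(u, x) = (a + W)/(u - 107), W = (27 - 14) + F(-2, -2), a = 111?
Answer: -1727466/161 ≈ -10730.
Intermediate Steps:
W = 17 (W = (27 - 14) + (-2)² = 13 + 4 = 17)
z(u, x) = 128/(-107 + u) (z(u, x) = (111 + 17)/(u - 107) = 128/(-107 + u))
-10730 - z(-215, 205) = -10730 - 128/(-107 - 215) = -10730 - 128/(-322) = -10730 - 128*(-1)/322 = -10730 - 1*(-64/161) = -10730 + 64/161 = -1727466/161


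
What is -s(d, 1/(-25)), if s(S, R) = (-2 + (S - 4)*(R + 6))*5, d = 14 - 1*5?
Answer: -139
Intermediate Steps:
d = 9 (d = 14 - 5 = 9)
s(S, R) = -10 + 5*(-4 + S)*(6 + R) (s(S, R) = (-2 + (-4 + S)*(6 + R))*5 = -10 + 5*(-4 + S)*(6 + R))
-s(d, 1/(-25)) = -(-130 - 20/(-25) + 30*9 + 5*9/(-25)) = -(-130 - 20*(-1/25) + 270 + 5*(-1/25)*9) = -(-130 + 4/5 + 270 - 9/5) = -1*139 = -139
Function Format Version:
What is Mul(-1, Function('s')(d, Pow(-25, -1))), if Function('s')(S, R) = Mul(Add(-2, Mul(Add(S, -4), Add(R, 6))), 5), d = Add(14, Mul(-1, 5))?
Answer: -139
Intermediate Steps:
d = 9 (d = Add(14, -5) = 9)
Function('s')(S, R) = Add(-10, Mul(5, Add(-4, S), Add(6, R))) (Function('s')(S, R) = Mul(Add(-2, Mul(Add(-4, S), Add(6, R))), 5) = Add(-10, Mul(5, Add(-4, S), Add(6, R))))
Mul(-1, Function('s')(d, Pow(-25, -1))) = Mul(-1, Add(-130, Mul(-20, Pow(-25, -1)), Mul(30, 9), Mul(5, Pow(-25, -1), 9))) = Mul(-1, Add(-130, Mul(-20, Rational(-1, 25)), 270, Mul(5, Rational(-1, 25), 9))) = Mul(-1, Add(-130, Rational(4, 5), 270, Rational(-9, 5))) = Mul(-1, 139) = -139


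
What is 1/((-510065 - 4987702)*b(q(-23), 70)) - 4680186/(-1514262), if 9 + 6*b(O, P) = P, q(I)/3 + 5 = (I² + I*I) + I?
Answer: 87198049541045/28212702157233 ≈ 3.0907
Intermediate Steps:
q(I) = -15 + 3*I + 6*I² (q(I) = -15 + 3*((I² + I*I) + I) = -15 + 3*((I² + I²) + I) = -15 + 3*(2*I² + I) = -15 + 3*(I + 2*I²) = -15 + (3*I + 6*I²) = -15 + 3*I + 6*I²)
b(O, P) = -3/2 + P/6
1/((-510065 - 4987702)*b(q(-23), 70)) - 4680186/(-1514262) = 1/((-510065 - 4987702)*(-3/2 + (⅙)*70)) - 4680186/(-1514262) = 1/((-5497767)*(-3/2 + 35/3)) - 4680186*(-1/1514262) = -1/(5497767*61/6) + 780031/252377 = -1/5497767*6/61 + 780031/252377 = -2/111787929 + 780031/252377 = 87198049541045/28212702157233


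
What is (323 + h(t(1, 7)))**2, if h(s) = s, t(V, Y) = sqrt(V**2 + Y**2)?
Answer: 104379 + 3230*sqrt(2) ≈ 1.0895e+5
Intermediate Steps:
(323 + h(t(1, 7)))**2 = (323 + sqrt(1**2 + 7**2))**2 = (323 + sqrt(1 + 49))**2 = (323 + sqrt(50))**2 = (323 + 5*sqrt(2))**2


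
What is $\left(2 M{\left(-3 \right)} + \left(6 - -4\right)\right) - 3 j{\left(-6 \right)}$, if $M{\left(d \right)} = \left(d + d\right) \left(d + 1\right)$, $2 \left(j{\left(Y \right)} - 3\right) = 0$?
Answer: $25$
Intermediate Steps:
$j{\left(Y \right)} = 3$ ($j{\left(Y \right)} = 3 + \frac{1}{2} \cdot 0 = 3 + 0 = 3$)
$M{\left(d \right)} = 2 d \left(1 + d\right)$
$\left(2 M{\left(-3 \right)} + \left(6 - -4\right)\right) - 3 j{\left(-6 \right)} = \left(2 \cdot 2 \left(-3\right) \left(1 - 3\right) + \left(6 - -4\right)\right) - 9 = \left(2 \cdot 2 \left(-3\right) \left(-2\right) + \left(6 + 4\right)\right) - 9 = \left(2 \cdot 12 + 10\right) - 9 = \left(24 + 10\right) - 9 = 34 - 9 = 25$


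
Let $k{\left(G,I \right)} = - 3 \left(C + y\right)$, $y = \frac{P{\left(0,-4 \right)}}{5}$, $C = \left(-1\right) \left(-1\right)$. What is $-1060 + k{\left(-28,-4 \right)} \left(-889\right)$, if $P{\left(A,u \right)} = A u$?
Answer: $1607$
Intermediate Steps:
$C = 1$
$y = 0$ ($y = \frac{0 \left(-4\right)}{5} = 0 \cdot \frac{1}{5} = 0$)
$k{\left(G,I \right)} = -3$ ($k{\left(G,I \right)} = - 3 \left(1 + 0\right) = \left(-3\right) 1 = -3$)
$-1060 + k{\left(-28,-4 \right)} \left(-889\right) = -1060 - -2667 = -1060 + 2667 = 1607$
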